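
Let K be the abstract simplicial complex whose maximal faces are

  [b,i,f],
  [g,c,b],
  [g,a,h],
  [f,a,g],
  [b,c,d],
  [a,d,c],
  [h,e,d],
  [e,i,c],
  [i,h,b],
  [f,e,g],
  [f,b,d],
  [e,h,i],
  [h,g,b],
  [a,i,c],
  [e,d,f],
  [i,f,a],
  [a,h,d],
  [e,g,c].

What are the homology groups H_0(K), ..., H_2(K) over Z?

H_0 = Z,  H_1 = Z^2,  H_2 = Z.

Fix the vertex order a < b < c < d < e < f < g < h < i and write every simplex with vertices in increasing order. Then dim K = 2 and the simplices of K are:

  0-simplices (9): a, b, c, d, e, f, g, h, i
  1-simplices (27): ac, ad, af, ag, ah, ai, bc, bd, bf, bg, bh, bi, cd, ce, cg, ci, de, df, dh, ef, eg, eh, ei, fg, fi, gh, hi
  2-simplices (18): acd, aci, adh, afg, afi, agh, bcd, bcg, bdf, bfi, bgh, bhi, ceg, cei, def, deh, efg, ehi

so the chain groups are C_0 ≅ Z^9, C_1 ≅ Z^27, C_2 ≅ Z^18.

The boundary map ∂_1: C_1 → C_0 is given by ∂[p,q] = [q] − [p].
As a 9×27 matrix over Z this has rank 8, with invariant factors (1,1,1,1,1,1,1,1).

Boundary ∂_2: C_2 → C_1 maps a triangle to the signed sum of its edges. For instance
  ∂aci = ci − ai + ac,
  ∂bdf = df − bf + bd.
As a 27×18 matrix over Z this has rank 17, with invariant factors (1,1,1,1,1,1,1,1,1,1,1,1,1,1,1,1,1).

From H_k ≅ ker(∂_k) / im(∂_{k+1}) we obtain:

  H_0: rank C_0 − rank ∂_1 = 9 − 8 = 1, and the invariant factors of ∂_1 are all 1, so H_0 = Z.
  H_1: rank ker ∂_1 − rank ∂_2 = (27 − 8) − 17 = 2, and the invariant factors of ∂_2 are all 1, so H_1 = Z^2.
  H_2: rank ker ∂_2 − rank ∂_3 = (18 − 17) − 0 = 1, and there is no ∂_3, so H_2 = Z.

As a check, the Euler characteristic is 9 − 27 + 18 = 0, which agrees with 1 − 2 + 1 = 0.
(K is a triangulation of the torus T^2.)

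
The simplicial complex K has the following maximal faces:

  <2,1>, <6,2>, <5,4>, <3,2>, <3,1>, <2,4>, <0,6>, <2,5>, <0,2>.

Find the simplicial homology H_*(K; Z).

Order the vertices as 0 < 1 < 2 < 3 < 4 < 5 < 6. Listing each simplex with vertices in this order, K has dimension 1 with simplices:

  0-simplices (7): [0], [1], [2], [3], [4], [5], [6]
  1-simplices (9): [0,2], [0,6], [1,2], [1,3], [2,3], [2,4], [2,5], [2,6], [4,5]

giving chain groups C_0 ≅ Z^7, C_1 ≅ Z^9.

Boundary ∂_1: C_1 → C_0 maps an edge to its endpoints' difference, ∂[p,q] = q − p.
The resulting 7×9 matrix has rank 6, and its Smith normal form has invariant factors (1,1,1,1,1,1).

Now H_k = ker ∂_k / im ∂_{k+1}, so:

  H_0: rank C_0 − rank ∂_1 = 7 − 6 = 1, and the invariant factors of ∂_1 are all 1, so H_0 = Z.
  H_1: rank ker ∂_1 − rank ∂_2 = (9 − 6) − 0 = 3, and there is no ∂_2, so H_1 = Z^3.

As a check, the Euler characteristic is 7 − 9 = -2, which agrees with 1 − 3 = -2.
(K is a triangulation of a wedge of 3 circles.)

H_0 ≅ Z,  H_1 ≅ Z^3.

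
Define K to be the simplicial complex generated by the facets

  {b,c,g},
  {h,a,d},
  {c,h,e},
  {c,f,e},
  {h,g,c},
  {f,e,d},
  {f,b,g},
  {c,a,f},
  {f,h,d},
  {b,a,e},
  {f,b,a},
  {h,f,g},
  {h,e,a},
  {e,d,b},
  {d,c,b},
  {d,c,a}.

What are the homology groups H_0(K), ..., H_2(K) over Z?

Order the vertices as a < b < c < d < e < f < g < h. Listing each simplex with vertices in this order, K has dimension 2 with simplices:

  0-simplices (8): a, b, c, d, e, f, g, h
  1-simplices (24): ab, ac, ad, ae, af, ah, bc, bd, be, bf, bg, cd, ce, cf, cg, ch, de, df, dh, ef, eh, fg, fh, gh
  2-simplices (16): abe, abf, acd, acf, adh, aeh, bcd, bcg, bde, bfg, cef, ceh, cgh, def, dfh, fgh

so the chain groups are C_0 ≅ Z^8, C_1 ≅ Z^24, C_2 ≅ Z^16.

∂_1: C_1 → C_0 is given by ∂[p,q] = [q] − [p]. For instance
  ∂gh = h − g.
As a 8×24 matrix over Z this has rank 7, with invariant factors (1,1,1,1,1,1,1).

The boundary map ∂_2: C_2 → C_1 sends each 2-simplex [p,q,r] to [q,r] − [p,r] + [p,q]. For instance
  ∂cef = ef − cf + ce,
  ∂adh = dh − ah + ad.
This gives a 24×16 integer matrix of rank 15; reducing to Smith normal form yields diagonal entries (1,1,1,1,1,1,1,1,1,1,1,1,1,1,1).

Reading off H_k = ker ∂_k / im ∂_{k+1}:

  H_0: rank C_0 − rank ∂_1 = 8 − 7 = 1, and the invariant factors of ∂_1 are all 1, so H_0 ≅ Z.
  H_1: rank ker ∂_1 − rank ∂_2 = (24 − 7) − 15 = 2, and the invariant factors of ∂_2 are all 1, so H_1 ≅ Z^2.
  H_2: rank ker ∂_2 − rank ∂_3 = (16 − 15) − 0 = 1, and there is no ∂_3, so H_2 ≅ Z.

As a check, the Euler characteristic is 8 − 24 + 16 = 0, which agrees with 1 − 2 + 1 = 0.

H_0 ≅ Z,  H_1 ≅ Z^2,  H_2 ≅ Z.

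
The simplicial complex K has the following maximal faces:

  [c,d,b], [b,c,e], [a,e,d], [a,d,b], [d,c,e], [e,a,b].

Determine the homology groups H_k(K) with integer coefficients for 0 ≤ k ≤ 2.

Take the total order a < b < c < d < e on the vertex set. Then K (dimension 2) consists of the simplices:

  0-simplices (5): a, b, c, d, e
  1-simplices (9): ab, ad, ae, bc, bd, be, cd, ce, de
  2-simplices (6): abd, abe, ade, bcd, bce, cde

so the chain groups are C_0 ≅ Z^5, C_1 ≅ Z^9, C_2 ≅ Z^6.

The boundary map ∂_1: C_1 → C_0 is given by ∂[p,q] = [q] − [p]. For instance
  ∂be = e − b.
As a 5×9 matrix over Z this has rank 4, with invariant factors (1,1,1,1).

The boundary map ∂_2: C_2 → C_1 acts by ∂[p,q,r] = [q,r] − [p,r] + [p,q]. For instance
  ∂bcd = cd − bd + bc,
  ∂cde = de − ce + cd.
The resulting 9×6 matrix has rank 5, and its Smith normal form has invariant factors (1,1,1,1,1).

From H_k ≅ ker(∂_k) / im(∂_{k+1}) we obtain:

  H_0: rank C_0 − rank ∂_1 = 5 − 4 = 1, and the invariant factors of ∂_1 are all 1, so H_0 ≅ Z.
  H_1: rank ker ∂_1 − rank ∂_2 = (9 − 4) − 5 = 0, and the invariant factors of ∂_2 are all 1, so H_1 ≅ 0.
  H_2: rank ker ∂_2 − rank ∂_3 = (6 − 5) − 0 = 1, and there is no ∂_3, so H_2 ≅ Z.

H_0 = Z,  H_1 = 0,  H_2 = Z.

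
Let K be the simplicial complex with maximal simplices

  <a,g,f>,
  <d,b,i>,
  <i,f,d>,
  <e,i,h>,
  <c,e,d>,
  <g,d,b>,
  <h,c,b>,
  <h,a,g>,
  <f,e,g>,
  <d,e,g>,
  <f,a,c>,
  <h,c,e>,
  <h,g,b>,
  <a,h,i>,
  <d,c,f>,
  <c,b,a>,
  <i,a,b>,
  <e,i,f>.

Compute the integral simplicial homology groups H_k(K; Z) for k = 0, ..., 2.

H_0 = Z,  H_1 = Z ⊕ Z/2Z,  H_2 = 0.

K has 9 vertices, 27 edges, 18 triangles.
rank ∂_0 = 0, rank ∂_1 = 8 ⇒ b_0 = 9 − 0 − 8 = 1; all invariant factors of ∂_1 are 1 so no torsion. So H_0 = Z.
rank ∂_1 = 8, rank ∂_2 = 18 ⇒ b_1 = 27 − 8 − 18 = 1; ∂_2 has invariant factor(s) [2] giving torsion. So H_1 = Z ⊕ Z/2Z.
rank ∂_2 = 18, rank ∂_3 = 0 ⇒ b_2 = 18 − 18 − 0 = 0. So H_2 = 0.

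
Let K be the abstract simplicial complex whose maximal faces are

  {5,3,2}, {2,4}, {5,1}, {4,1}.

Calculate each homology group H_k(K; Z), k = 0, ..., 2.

K has 5 vertices, 6 edges, 1 triangle.
rank ∂_0 = 0, rank ∂_1 = 4 ⇒ b_0 = 5 − 0 − 4 = 1; all invariant factors of ∂_1 are 1 so no torsion. So H_0 = Z.
rank ∂_1 = 4, rank ∂_2 = 1 ⇒ b_1 = 6 − 4 − 1 = 1; all invariant factors of ∂_2 are 1 so no torsion. So H_1 = Z.
rank ∂_2 = 1, rank ∂_3 = 0 ⇒ b_2 = 1 − 1 − 0 = 0. So H_2 = 0.

H_0 ≅ Z,  H_1 ≅ Z,  H_2 = 0.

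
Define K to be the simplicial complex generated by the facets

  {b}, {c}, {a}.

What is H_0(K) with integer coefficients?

H_0 ≅ Z^3.

Fix the vertex order a < b < c and write every simplex with vertices in increasing order. Then dim K = 0 and the simplices of K are:

  0-simplices (3): a, b, c

giving chain groups C_0 ≅ Z^3.

Now H_k = ker ∂_k / im ∂_{k+1}, so:

  H_0: rank C_0 − rank ∂_1 = 3 − 0 = 3, and there is no ∂_1, so H_0 ≅ Z^3.

(K is a triangulation of a set of 3 points.)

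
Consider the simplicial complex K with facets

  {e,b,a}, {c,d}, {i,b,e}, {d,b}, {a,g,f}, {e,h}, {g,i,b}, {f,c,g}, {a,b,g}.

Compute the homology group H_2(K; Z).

Order the vertices as a < b < c < d < e < f < g < h < i. Listing each simplex with vertices in this order, K has dimension 2 with simplices:

  0-simplices (9): a, b, c, d, e, f, g, h, i
  1-simplices (15): ab, ae, af, ag, bd, be, bg, bi, cd, cf, cg, eh, ei, fg, gi
  2-simplices (6): abe, abg, afg, bei, bgi, cfg

Hence C_0 ≅ Z^9, C_1 ≅ Z^15, C_2 ≅ Z^6.

∂_1: C_1 → C_0 sends each edge [p,q] (with p < q) to q − p.
As a 9×15 matrix over Z this has rank 8, with invariant factors (1,1,1,1,1,1,1,1).

Boundary ∂_2: C_2 → C_1 maps a triangle to the signed sum of its edges. For instance
  ∂abg = bg − ag + ab,
  ∂bei = ei − bi + be.
As a 15×6 matrix over Z this has rank 6, with invariant factors (1,1,1,1,1,1).

Reading off H_k = ker ∂_k / im ∂_{k+1}:

  H_2: rank ker ∂_2 − rank ∂_3 = (6 − 6) − 0 = 0, and there is no ∂_3, so H_2 = 0.

H_2 ≅ 0.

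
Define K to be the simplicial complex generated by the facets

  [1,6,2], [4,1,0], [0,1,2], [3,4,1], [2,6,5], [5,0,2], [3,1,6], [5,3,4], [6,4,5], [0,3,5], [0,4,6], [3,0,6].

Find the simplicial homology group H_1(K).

Take the total order 0 < 1 < 2 < 3 < 4 < 5 < 6 on the vertex set. Then K (dimension 2) consists of the simplices:

  0-simplices (7): [0], [1], [2], [3], [4], [5], [6]
  1-simplices (18): [0,1], [0,2], [0,3], [0,4], [0,5], [0,6], [1,2], [1,3], [1,4], [1,6], [2,5], [2,6], [3,4], [3,5], [3,6], [4,5], [4,6], [5,6]
  2-simplices (12): [0,1,2], [0,1,4], [0,2,5], [0,3,5], [0,3,6], [0,4,6], [1,2,6], [1,3,4], [1,3,6], [2,5,6], [3,4,5], [4,5,6]

so the chain groups are C_0 ≅ Z^7, C_1 ≅ Z^18, C_2 ≅ Z^12.

∂_1: C_1 → C_0 sends each edge [p,q] (with p < q) to q − p.
As a 7×18 matrix over Z this has rank 6, with invariant factors (1,1,1,1,1,1).

Boundary ∂_2: C_2 → C_1 maps a triangle to the signed sum of its edges. For instance
  ∂[0,3,5] = [3,5] − [0,5] + [0,3],
  ∂[0,1,4] = [1,4] − [0,4] + [0,1].
As a 18×12 matrix over Z this has rank 12, with invariant factors (1,1,1,1,1,1,1,1,1,1,1,2).

From H_k ≅ ker(∂_k) / im(∂_{k+1}) we obtain:

  H_1: rank ker ∂_1 − rank ∂_2 = (18 − 6) − 12 = 0, and ∂_2 has invariant factor 2 > 1, so H_1 ≅ Z/2Z.

H_1 = Z/2Z.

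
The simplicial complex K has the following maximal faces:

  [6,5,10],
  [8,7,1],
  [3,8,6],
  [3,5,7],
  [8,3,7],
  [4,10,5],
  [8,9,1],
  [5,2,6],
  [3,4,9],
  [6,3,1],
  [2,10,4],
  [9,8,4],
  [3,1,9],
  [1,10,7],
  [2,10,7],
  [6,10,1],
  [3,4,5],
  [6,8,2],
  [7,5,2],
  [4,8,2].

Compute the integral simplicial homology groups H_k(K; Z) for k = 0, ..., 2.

H_0 = Z,  H_1 = Z ⊕ Z/2Z,  H_2 = 0.

We work with the vertex ordering 1 < 2 < 3 < 4 < 5 < 6 < 7 < 8 < 9 < 10. The simplices of K, each written with vertices in increasing order, are:

  0-simplices (10): [1], [2], [3], [4], [5], [6], [7], [8], [9], [10]
  1-simplices (30): (30 of them)
  2-simplices (20): (20 of them)

giving chain groups C_0 ≅ Z^10, C_1 ≅ Z^30, C_2 ≅ Z^20.

The boundary map ∂_1: C_1 → C_0 sends each edge [p,q] (with p < q) to q − p. For instance
  ∂[7,8] = [8] − [7].
This gives a 10×30 integer matrix of rank 9; reducing to Smith normal form yields diagonal entries (1,1,1,1,1,1,1,1,1).

Boundary ∂_2: C_2 → C_1 maps a triangle to the signed sum of its edges. For instance
  ∂[3,5,7] = [5,7] − [3,7] + [3,5],
  ∂[2,4,8] = [4,8] − [2,8] + [2,4].
This gives a 30×20 integer matrix of rank 20; reducing to Smith normal form yields diagonal entries (1,1,1,1,1,1,1,1,1,1,1,1,1,1,1,1,1,1,1,2).

From H_k ≅ ker(∂_k) / im(∂_{k+1}) we obtain:

  H_0: rank C_0 − rank ∂_1 = 10 − 9 = 1, and the invariant factors of ∂_1 are all 1, so H_0 = Z.
  H_1: rank ker ∂_1 − rank ∂_2 = (30 − 9) − 20 = 1, and ∂_2 has invariant factor 2 > 1, so H_1 = Z ⊕ Z/2Z.
  H_2: rank ker ∂_2 − rank ∂_3 = (20 − 20) − 0 = 0, and there is no ∂_3, so H_2 = 0.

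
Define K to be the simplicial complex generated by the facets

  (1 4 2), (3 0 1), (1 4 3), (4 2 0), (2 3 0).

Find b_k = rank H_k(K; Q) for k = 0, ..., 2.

b_0 = 1, b_1 = 1, b_2 = 0.

Order the vertices as 0 < 1 < 2 < 3 < 4. Listing each simplex with vertices in this order, K has dimension 2 with simplices:

  0-simplices (5): [0], [1], [2], [3], [4]
  1-simplices (10): [0,1], [0,2], [0,3], [0,4], [1,2], [1,3], [1,4], [2,3], [2,4], [3,4]
  2-simplices (5): [0,1,3], [0,2,3], [0,2,4], [1,2,4], [1,3,4]

Hence C_0 ≅ Z^5, C_1 ≅ Z^10, C_2 ≅ Z^5.

The boundary map ∂_1: C_1 → C_0 maps an edge to its endpoints' difference, ∂[p,q] = q − p. For instance
  ∂[2,4] = [4] − [2].
As a 5×10 matrix over Z this has rank 4, with invariant factors (1,1,1,1).

The boundary map ∂_2: C_2 → C_1 maps a triangle to the signed sum of its edges. For instance
  ∂[0,2,4] = [2,4] − [0,4] + [0,2],
  ∂[0,1,3] = [1,3] − [0,3] + [0,1].
As a 10×5 matrix over Z this has rank 5, with invariant factors (1,1,1,1,1).

Now H_k = ker ∂_k / im ∂_{k+1}, so:

  H_0: rank C_0 − rank ∂_1 = 5 − 4 = 1, and the invariant factors of ∂_1 are all 1, so H_0 = Z.
  H_1: rank ker ∂_1 − rank ∂_2 = (10 − 4) − 5 = 1, and the invariant factors of ∂_2 are all 1, so H_1 = Z.
  H_2: rank ker ∂_2 − rank ∂_3 = (5 − 5) − 0 = 0, and there is no ∂_3, so H_2 = 0.

Hence the Betti numbers are b_0 = 1, b_1 = 1, b_2 = 0.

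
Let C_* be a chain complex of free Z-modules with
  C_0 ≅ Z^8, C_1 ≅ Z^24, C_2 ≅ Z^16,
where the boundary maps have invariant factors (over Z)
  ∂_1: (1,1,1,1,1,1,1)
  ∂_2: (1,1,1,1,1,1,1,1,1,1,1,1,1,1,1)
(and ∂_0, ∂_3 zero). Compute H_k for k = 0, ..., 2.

H_0 = Z,  H_1 = Z^2,  H_2 = Z.

H_0: b_0 = 8 − 0 − 7 = 1; torsion from ∂_1 factors > 1: none. So H_0 = Z.
H_1: b_1 = 24 − 7 − 15 = 2; torsion from ∂_2 factors > 1: none. So H_1 = Z^2.
H_2: b_2 = 16 − 15 − 0 = 1; torsion from ∂_3 factors > 1: none. So H_2 = Z.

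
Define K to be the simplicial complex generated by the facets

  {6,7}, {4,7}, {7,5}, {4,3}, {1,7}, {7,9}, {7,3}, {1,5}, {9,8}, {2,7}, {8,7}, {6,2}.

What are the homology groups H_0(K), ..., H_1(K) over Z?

H_0 ≅ Z,  H_1 ≅ Z^4.

We work with the vertex ordering 1 < 2 < 3 < 4 < 5 < 6 < 7 < 8 < 9. The simplices of K, each written with vertices in increasing order, are:

  0-simplices (9): [1], [2], [3], [4], [5], [6], [7], [8], [9]
  1-simplices (12): [1,5], [1,7], [2,6], [2,7], [3,4], [3,7], [4,7], [5,7], [6,7], [7,8], [7,9], [8,9]

so the chain groups are C_0 ≅ Z^9, C_1 ≅ Z^12.

Boundary ∂_1: C_1 → C_0 maps an edge to its endpoints' difference, ∂[p,q] = q − p.
As a 9×12 matrix over Z this has rank 8, with invariant factors (1,1,1,1,1,1,1,1).

From H_k ≅ ker(∂_k) / im(∂_{k+1}) we obtain:

  H_0: rank C_0 − rank ∂_1 = 9 − 8 = 1, and the invariant factors of ∂_1 are all 1, so H_0 = Z.
  H_1: rank ker ∂_1 − rank ∂_2 = (12 − 8) − 0 = 4, and there is no ∂_2, so H_1 = Z^4.

As a check, the Euler characteristic is 9 − 12 = -3, which agrees with 1 − 4 = -3.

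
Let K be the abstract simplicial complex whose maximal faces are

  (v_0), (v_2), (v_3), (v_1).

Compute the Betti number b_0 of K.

b_0 = 4.

Fix the vertex order v_0 < v_1 < v_2 < v_3 and write every simplex with vertices in increasing order. Then dim K = 0 and the simplices of K are:

  0-simplices (4): [v_0], [v_1], [v_2], [v_3]

giving chain groups C_0 ≅ Z^4.

Reading off H_k = ker ∂_k / im ∂_{k+1}:

  H_0: rank C_0 − rank ∂_1 = 4 − 0 = 4, and there is no ∂_1, so H_0 ≅ Z^4.

Hence the Betti numbers are b_0 = 4.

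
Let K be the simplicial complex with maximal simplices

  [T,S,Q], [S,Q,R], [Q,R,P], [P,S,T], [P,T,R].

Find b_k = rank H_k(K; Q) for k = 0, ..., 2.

We work with the vertex ordering P < Q < R < S < T. The simplices of K, each written with vertices in increasing order, are:

  0-simplices (5): P, Q, R, S, T
  1-simplices (10): PQ, PR, PS, PT, QR, QS, QT, RS, RT, ST
  2-simplices (5): PQR, PRT, PST, QRS, QST

Hence C_0 ≅ Z^5, C_1 ≅ Z^10, C_2 ≅ Z^5.

The boundary map ∂_1: C_1 → C_0 sends each edge [p,q] (with p < q) to q − p. For instance
  ∂RT = T − R.
As a 5×10 matrix over Z this has rank 4, with invariant factors (1,1,1,1).

Boundary ∂_2: C_2 → C_1 maps a triangle to the signed sum of its edges. For instance
  ∂QRS = RS − QS + QR,
  ∂QST = ST − QT + QS.
As a 10×5 matrix over Z this has rank 5, with invariant factors (1,1,1,1,1).

Computing H_k = (kernel of ∂_k) / (image of ∂_{k+1}):

  H_0: rank C_0 − rank ∂_1 = 5 − 4 = 1, and the invariant factors of ∂_1 are all 1, so H_0 ≅ Z.
  H_1: rank ker ∂_1 − rank ∂_2 = (10 − 4) − 5 = 1, and the invariant factors of ∂_2 are all 1, so H_1 ≅ Z.
  H_2: rank ker ∂_2 − rank ∂_3 = (5 − 5) − 0 = 0, and there is no ∂_3, so H_2 ≅ 0.

Hence the Betti numbers are b_0 = 1, b_1 = 1, b_2 = 0.

b_0 = 1, b_1 = 1, b_2 = 0.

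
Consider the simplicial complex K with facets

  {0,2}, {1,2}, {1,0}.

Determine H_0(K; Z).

H_0 ≅ Z.

We work with the vertex ordering 0 < 1 < 2. The simplices of K, each written with vertices in increasing order, are:

  0-simplices (3): [0], [1], [2]
  1-simplices (3): [0,1], [0,2], [1,2]

so the chain groups are C_0 ≅ Z^3, C_1 ≅ Z^3.

The boundary map ∂_1: C_1 → C_0 is given by ∂[p,q] = [q] − [p].
As a 3×3 matrix over Z this has rank 2, with invariant factors (1,1).

Computing H_k = (kernel of ∂_k) / (image of ∂_{k+1}):

  H_0: rank C_0 − rank ∂_1 = 3 − 2 = 1, and the invariant factors of ∂_1 are all 1, so H_0 = Z.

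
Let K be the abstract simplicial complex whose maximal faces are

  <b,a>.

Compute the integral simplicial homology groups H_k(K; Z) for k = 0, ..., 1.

Order the vertices as a < b. Listing each simplex with vertices in this order, K has dimension 1 with simplices:

  0-simplices (2): a, b
  1-simplices (1): ab

Hence C_0 ≅ Z^2, C_1 ≅ Z^1.

The boundary map ∂_1: C_1 → C_0 maps an edge to its endpoints' difference, ∂[p,q] = q − p.
This gives a 2×1 integer matrix of rank 1; reducing to Smith normal form yields diagonal entries (1).

Computing H_k = (kernel of ∂_k) / (image of ∂_{k+1}):

  H_0: rank C_0 − rank ∂_1 = 2 − 1 = 1, and the invariant factors of ∂_1 are all 1, so H_0 = Z.
  H_1: rank ker ∂_1 − rank ∂_2 = (1 − 1) − 0 = 0, and there is no ∂_2, so H_1 = 0.

(K is a triangulation of the 1-simplex.)

H_0 ≅ Z,  H_1 = 0.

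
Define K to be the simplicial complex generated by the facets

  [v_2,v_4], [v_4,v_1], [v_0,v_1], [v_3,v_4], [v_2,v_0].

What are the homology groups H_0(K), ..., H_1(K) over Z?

H_0 = Z,  H_1 = Z.

Fix the vertex order v_0 < v_1 < v_2 < v_3 < v_4 and write every simplex with vertices in increasing order. Then dim K = 1 and the simplices of K are:

  0-simplices (5): [v_0], [v_1], [v_2], [v_3], [v_4]
  1-simplices (5): [v_0,v_1], [v_0,v_2], [v_1,v_4], [v_2,v_4], [v_3,v_4]

Hence C_0 ≅ Z^5, C_1 ≅ Z^5.

The boundary map ∂_1: C_1 → C_0 sends each edge [p,q] (with p < q) to q − p.
As a 5×5 matrix over Z this has rank 4, with invariant factors (1,1,1,1).

Reading off H_k = ker ∂_k / im ∂_{k+1}:

  H_0: rank C_0 − rank ∂_1 = 5 − 4 = 1, and the invariant factors of ∂_1 are all 1, so H_0 = Z.
  H_1: rank ker ∂_1 − rank ∂_2 = (5 − 4) − 0 = 1, and there is no ∂_2, so H_1 = Z.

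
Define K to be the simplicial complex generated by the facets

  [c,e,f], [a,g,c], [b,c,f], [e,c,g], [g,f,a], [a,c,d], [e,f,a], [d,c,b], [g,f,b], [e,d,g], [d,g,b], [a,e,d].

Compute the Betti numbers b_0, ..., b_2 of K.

b_0 = 1, b_1 = 0, b_2 = 0.

K has 7 vertices, 18 edges, 12 triangles.
rank ∂_0 = 0, rank ∂_1 = 6 ⇒ b_0 = 7 − 0 − 6 = 1; all invariant factors of ∂_1 are 1 so no torsion. So H_0 ≅ Z.
rank ∂_1 = 6, rank ∂_2 = 12 ⇒ b_1 = 18 − 6 − 12 = 0; ∂_2 has invariant factor(s) [2] giving torsion. So H_1 ≅ Z/2.
rank ∂_2 = 12, rank ∂_3 = 0 ⇒ b_2 = 12 − 12 − 0 = 0. So H_2 ≅ 0.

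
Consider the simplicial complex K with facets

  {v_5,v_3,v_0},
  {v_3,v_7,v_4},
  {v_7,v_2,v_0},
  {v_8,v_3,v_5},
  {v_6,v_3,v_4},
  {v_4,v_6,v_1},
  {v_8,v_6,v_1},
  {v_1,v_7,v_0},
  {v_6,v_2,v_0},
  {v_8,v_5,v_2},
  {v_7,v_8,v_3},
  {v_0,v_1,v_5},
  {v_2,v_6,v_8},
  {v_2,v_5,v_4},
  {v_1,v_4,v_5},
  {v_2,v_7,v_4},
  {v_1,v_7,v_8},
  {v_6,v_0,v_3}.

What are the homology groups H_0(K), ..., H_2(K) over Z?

H_0 ≅ Z,  H_1 ≅ Z^2,  H_2 ≅ Z.

Take the total order v_0 < v_1 < v_2 < v_3 < v_4 < v_5 < v_6 < v_7 < v_8 on the vertex set. Then K (dimension 2) consists of the simplices:

  0-simplices (9): [v_0], [v_1], [v_2], [v_3], [v_4], [v_5], [v_6], [v_7], [v_8]
  1-simplices (27): (27 of them)
  2-simplices (18): (18 of them)

Hence C_0 ≅ Z^9, C_1 ≅ Z^27, C_2 ≅ Z^18.

∂_1: C_1 → C_0 sends each edge [p,q] (with p < q) to q − p. For instance
  ∂[v_2,v_4] = [v_4] − [v_2].
The 9×27 boundary matrix has rank 8 and Smith normal form diag(1,1,1,1,1,1,1,1).

Boundary ∂_2: C_2 → C_1 acts by ∂[p,q,r] = [q,r] − [p,r] + [p,q]. For instance
  ∂[v_1,v_4,v_6] = [v_4,v_6] − [v_1,v_6] + [v_1,v_4],
  ∂[v_2,v_6,v_8] = [v_6,v_8] − [v_2,v_8] + [v_2,v_6].
As a 27×18 matrix over Z this has rank 17, with invariant factors (1,1,1,1,1,1,1,1,1,1,1,1,1,1,1,1,1).

Reading off H_k = ker ∂_k / im ∂_{k+1}:

  H_0: rank C_0 − rank ∂_1 = 9 − 8 = 1, and the invariant factors of ∂_1 are all 1, so H_0 ≅ Z.
  H_1: rank ker ∂_1 − rank ∂_2 = (27 − 8) − 17 = 2, and the invariant factors of ∂_2 are all 1, so H_1 ≅ Z^2.
  H_2: rank ker ∂_2 − rank ∂_3 = (18 − 17) − 0 = 1, and there is no ∂_3, so H_2 ≅ Z.

As a check, the Euler characteristic is 9 − 27 + 18 = 0, which agrees with 1 − 2 + 1 = 0.
(K is a triangulation of the torus T^2.)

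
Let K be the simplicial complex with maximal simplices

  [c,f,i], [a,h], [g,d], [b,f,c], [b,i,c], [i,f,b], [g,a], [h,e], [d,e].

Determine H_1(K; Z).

Order the vertices as a < b < c < d < e < f < g < h < i. Listing each simplex with vertices in this order, K has dimension 2 with simplices:

  0-simplices (9): a, b, c, d, e, f, g, h, i
  1-simplices (11): ag, ah, bc, bf, bi, cf, ci, de, dg, eh, fi
  2-simplices (4): bcf, bci, bfi, cfi

so the chain groups are C_0 ≅ Z^9, C_1 ≅ Z^11, C_2 ≅ Z^4.

The boundary map ∂_1: C_1 → C_0 is given by ∂[p,q] = [q] − [p].
The 9×11 boundary matrix has rank 7 and Smith normal form diag(1,1,1,1,1,1,1).

∂_2: C_2 → C_1 acts by ∂[p,q,r] = [q,r] − [p,r] + [p,q]. For instance
  ∂bcf = cf − bf + bc,
  ∂bci = ci − bi + bc.
The resulting 11×4 matrix has rank 3, and its Smith normal form has invariant factors (1,1,1).

From H_k ≅ ker(∂_k) / im(∂_{k+1}) we obtain:

  H_1: rank ker ∂_1 − rank ∂_2 = (11 − 7) − 3 = 1, and the invariant factors of ∂_2 are all 1, so H_1 ≅ Z.

(K is a triangulation of the disjoint union of the 2-sphere S^2 and the circle S^1.)

H_1 ≅ Z.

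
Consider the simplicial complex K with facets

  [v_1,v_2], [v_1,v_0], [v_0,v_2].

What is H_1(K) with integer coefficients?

Fix the vertex order v_0 < v_1 < v_2 and write every simplex with vertices in increasing order. Then dim K = 1 and the simplices of K are:

  0-simplices (3): [v_0], [v_1], [v_2]
  1-simplices (3): [v_0,v_1], [v_0,v_2], [v_1,v_2]

giving chain groups C_0 ≅ Z^3, C_1 ≅ Z^3.

∂_1: C_1 → C_0 maps an edge to its endpoints' difference, ∂[p,q] = q − p. For instance
  ∂[v_0,v_2] = [v_2] − [v_0].
As a 3×3 matrix over Z this has rank 2, with invariant factors (1,1).

Now H_k = ker ∂_k / im ∂_{k+1}, so:

  H_1: rank ker ∂_1 − rank ∂_2 = (3 − 2) − 0 = 1, and there is no ∂_2, so H_1 ≅ Z.

H_1 = Z.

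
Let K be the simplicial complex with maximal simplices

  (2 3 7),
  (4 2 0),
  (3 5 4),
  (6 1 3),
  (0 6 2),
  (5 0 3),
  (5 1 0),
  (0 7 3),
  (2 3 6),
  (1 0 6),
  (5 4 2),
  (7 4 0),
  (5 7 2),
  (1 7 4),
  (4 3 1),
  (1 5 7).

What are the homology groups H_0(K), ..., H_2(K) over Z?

Order the vertices as 0 < 1 < 2 < 3 < 4 < 5 < 6 < 7. Listing each simplex with vertices in this order, K has dimension 2 with simplices:

  0-simplices (8): [0], [1], [2], [3], [4], [5], [6], [7]
  1-simplices (24): (24 of them)
  2-simplices (16): [0,1,5], [0,1,6], [0,2,4], [0,2,6], [0,3,5], [0,3,7], [0,4,7], [1,3,4], [1,3,6], [1,4,7], [1,5,7], [2,3,6], [2,3,7], [2,4,5], [2,5,7], [3,4,5]

so the chain groups are C_0 ≅ Z^8, C_1 ≅ Z^24, C_2 ≅ Z^16.

∂_1: C_1 → C_0 sends each edge [p,q] (with p < q) to q − p.
The resulting 8×24 matrix has rank 7, and its Smith normal form has invariant factors (1,1,1,1,1,1,1).

Boundary ∂_2: C_2 → C_1 sends each 2-simplex [p,q,r] to [q,r] − [p,r] + [p,q]. For instance
  ∂[1,3,4] = [3,4] − [1,4] + [1,3],
  ∂[1,5,7] = [5,7] − [1,7] + [1,5].
As a 24×16 matrix over Z this has rank 15, with invariant factors (1,1,1,1,1,1,1,1,1,1,1,1,1,1,1).

Computing H_k = (kernel of ∂_k) / (image of ∂_{k+1}):

  H_0: rank C_0 − rank ∂_1 = 8 − 7 = 1, and the invariant factors of ∂_1 are all 1, so H_0 ≅ Z.
  H_1: rank ker ∂_1 − rank ∂_2 = (24 − 7) − 15 = 2, and the invariant factors of ∂_2 are all 1, so H_1 ≅ Z^2.
  H_2: rank ker ∂_2 − rank ∂_3 = (16 − 15) − 0 = 1, and there is no ∂_3, so H_2 ≅ Z.

As a check, the Euler characteristic is 8 − 24 + 16 = 0, which agrees with 1 − 2 + 1 = 0.
(K is a triangulation of the torus T^2.)

H_0 ≅ Z,  H_1 ≅ Z^2,  H_2 ≅ Z.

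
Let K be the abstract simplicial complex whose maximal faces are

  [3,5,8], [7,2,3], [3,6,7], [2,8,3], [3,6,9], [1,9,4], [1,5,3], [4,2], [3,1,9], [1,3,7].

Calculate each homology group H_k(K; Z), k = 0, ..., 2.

H_0 ≅ Z,  H_1 ≅ Z,  H_2 = 0.

Order the vertices as 1 < 2 < 3 < 4 < 5 < 6 < 7 < 8 < 9. Listing each simplex with vertices in this order, K has dimension 2 with simplices:

  0-simplices (9): [1], [2], [3], [4], [5], [6], [7], [8], [9]
  1-simplices (18): [1,3], [1,4], [1,5], [1,7], [1,9], [2,3], [2,4], [2,7], [2,8], [3,5], [3,6], [3,7], [3,8], [3,9], [4,9], [5,8], [6,7], [6,9]
  2-simplices (9): [1,3,5], [1,3,7], [1,3,9], [1,4,9], [2,3,7], [2,3,8], [3,5,8], [3,6,7], [3,6,9]

giving chain groups C_0 ≅ Z^9, C_1 ≅ Z^18, C_2 ≅ Z^9.

∂_1: C_1 → C_0 maps an edge to its endpoints' difference, ∂[p,q] = q − p. For instance
  ∂[2,4] = [4] − [2].
The resulting 9×18 matrix has rank 8, and its Smith normal form has invariant factors (1,1,1,1,1,1,1,1).

The boundary map ∂_2: C_2 → C_1 sends each 2-simplex [p,q,r] to [q,r] − [p,r] + [p,q]. For instance
  ∂[1,3,9] = [3,9] − [1,9] + [1,3],
  ∂[2,3,7] = [3,7] − [2,7] + [2,3].
The 18×9 boundary matrix has rank 9 and Smith normal form diag(1,1,1,1,1,1,1,1,1).

Now H_k = ker ∂_k / im ∂_{k+1}, so:

  H_0: rank C_0 − rank ∂_1 = 9 − 8 = 1, and the invariant factors of ∂_1 are all 1, so H_0 ≅ Z.
  H_1: rank ker ∂_1 − rank ∂_2 = (18 − 8) − 9 = 1, and the invariant factors of ∂_2 are all 1, so H_1 ≅ Z.
  H_2: rank ker ∂_2 − rank ∂_3 = (9 − 9) − 0 = 0, and there is no ∂_3, so H_2 ≅ 0.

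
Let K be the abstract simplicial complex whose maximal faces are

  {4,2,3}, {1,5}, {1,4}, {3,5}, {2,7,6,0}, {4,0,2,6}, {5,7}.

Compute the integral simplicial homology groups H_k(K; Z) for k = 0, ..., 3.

Take the total order 0 < 1 < 2 < 3 < 4 < 5 < 6 < 7 on the vertex set. Then K (dimension 3) consists of the simplices:

  0-simplices (8): [0], [1], [2], [3], [4], [5], [6], [7]
  1-simplices (15): [0,2], [0,4], [0,6], [0,7], [1,4], [1,5], [2,3], [2,4], [2,6], [2,7], [3,4], [3,5], [4,6], [5,7], [6,7]
  2-simplices (8): [0,2,4], [0,2,6], [0,2,7], [0,4,6], [0,6,7], [2,3,4], [2,4,6], [2,6,7]
  3-simplices (2): [0,2,4,6], [0,2,6,7]

Hence C_0 ≅ Z^8, C_1 ≅ Z^15, C_2 ≅ Z^8, C_3 ≅ Z^2.

Boundary ∂_1: C_1 → C_0 maps an edge to its endpoints' difference, ∂[p,q] = q − p. For instance
  ∂[1,4] = [4] − [1].
As a 8×15 matrix over Z this has rank 7, with invariant factors (1,1,1,1,1,1,1).

Boundary ∂_2: C_2 → C_1 sends each 2-simplex [p,q,r] to [q,r] − [p,r] + [p,q]. For instance
  ∂[2,6,7] = [6,7] − [2,7] + [2,6],
  ∂[0,2,7] = [2,7] − [0,7] + [0,2].
The 15×8 boundary matrix has rank 6 and Smith normal form diag(1,1,1,1,1,1).

The boundary map ∂_3: C_3 → C_2 sends each 3-simplex σ to the alternating sum Σ_i (−1)^i (σ with its i-th vertex removed). For instance
  ∂[0,2,4,6] = [2,4,6] − [0,4,6] + [0,2,6] − [0,2,4],
  ∂[0,2,6,7] = [2,6,7] − [0,6,7] + [0,2,7] − [0,2,6].
As a 8×2 matrix over Z this has rank 2, with invariant factors (1,1).

From H_k ≅ ker(∂_k) / im(∂_{k+1}) we obtain:

  H_0: rank C_0 − rank ∂_1 = 8 − 7 = 1, and the invariant factors of ∂_1 are all 1, so H_0 ≅ Z.
  H_1: rank ker ∂_1 − rank ∂_2 = (15 − 7) − 6 = 2, and the invariant factors of ∂_2 are all 1, so H_1 ≅ Z^2.
  H_2: rank ker ∂_2 − rank ∂_3 = (8 − 6) − 2 = 0, and the invariant factors of ∂_3 are all 1, so H_2 ≅ 0.
  H_3: rank ker ∂_3 − rank ∂_4 = (2 − 2) − 0 = 0, and there is no ∂_4, so H_3 ≅ 0.

As a check, the Euler characteristic is 8 − 15 + 8 − 2 = -1, which agrees with 1 − 2 + 0 − 0 = -1.

H_0 ≅ Z,  H_1 ≅ Z^2,  H_2 = 0,  H_3 = 0.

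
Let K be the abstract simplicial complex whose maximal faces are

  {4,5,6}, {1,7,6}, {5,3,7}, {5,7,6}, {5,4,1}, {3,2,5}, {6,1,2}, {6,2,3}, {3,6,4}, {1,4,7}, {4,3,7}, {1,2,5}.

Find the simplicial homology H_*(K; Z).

Take the total order 1 < 2 < 3 < 4 < 5 < 6 < 7 on the vertex set. Then K (dimension 2) consists of the simplices:

  0-simplices (7): [1], [2], [3], [4], [5], [6], [7]
  1-simplices (18): [1,2], [1,4], [1,5], [1,6], [1,7], [2,3], [2,5], [2,6], [3,4], [3,5], [3,6], [3,7], [4,5], [4,6], [4,7], [5,6], [5,7], [6,7]
  2-simplices (12): [1,2,5], [1,2,6], [1,4,5], [1,4,7], [1,6,7], [2,3,5], [2,3,6], [3,4,6], [3,4,7], [3,5,7], [4,5,6], [5,6,7]

giving chain groups C_0 ≅ Z^7, C_1 ≅ Z^18, C_2 ≅ Z^12.

The boundary map ∂_1: C_1 → C_0 sends each edge [p,q] (with p < q) to q − p. For instance
  ∂[3,4] = [4] − [3].
The resulting 7×18 matrix has rank 6, and its Smith normal form has invariant factors (1,1,1,1,1,1).

∂_2: C_2 → C_1 maps a triangle to the signed sum of its edges. For instance
  ∂[5,6,7] = [6,7] − [5,7] + [5,6],
  ∂[2,3,5] = [3,5] − [2,5] + [2,3].
As a 18×12 matrix over Z this has rank 12, with invariant factors (1,1,1,1,1,1,1,1,1,1,1,2).

Reading off H_k = ker ∂_k / im ∂_{k+1}:

  H_0: rank C_0 − rank ∂_1 = 7 − 6 = 1, and the invariant factors of ∂_1 are all 1, so H_0 ≅ Z.
  H_1: rank ker ∂_1 − rank ∂_2 = (18 − 6) − 12 = 0, and ∂_2 has invariant factor 2 > 1, so H_1 ≅ Z/2.
  H_2: rank ker ∂_2 − rank ∂_3 = (12 − 12) − 0 = 0, and there is no ∂_3, so H_2 ≅ 0.

H_0 = Z,  H_1 = Z/2,  H_2 = 0.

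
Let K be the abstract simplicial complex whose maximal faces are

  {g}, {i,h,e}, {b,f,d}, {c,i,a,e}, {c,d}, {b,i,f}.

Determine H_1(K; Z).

Fix the vertex order a < b < c < d < e < f < g < h < i and write every simplex with vertices in increasing order. Then dim K = 3 and the simplices of K are:

  0-simplices (9): a, b, c, d, e, f, g, h, i
  1-simplices (14): ac, ae, ai, bd, bf, bi, cd, ce, ci, df, eh, ei, fi, hi
  2-simplices (7): ace, aci, aei, bdf, bfi, cei, ehi
  3-simplices (1): acei

giving chain groups C_0 ≅ Z^9, C_1 ≅ Z^14, C_2 ≅ Z^7, C_3 ≅ Z^1.

Boundary ∂_1: C_1 → C_0 maps an edge to its endpoints' difference, ∂[p,q] = q − p.
This gives a 9×14 integer matrix of rank 7; reducing to Smith normal form yields diagonal entries (1,1,1,1,1,1,1).

The boundary map ∂_2: C_2 → C_1 acts by ∂[p,q,r] = [q,r] − [p,r] + [p,q]. For instance
  ∂ace = ce − ae + ac,
  ∂bfi = fi − bi + bf.
The 14×7 boundary matrix has rank 6 and Smith normal form diag(1,1,1,1,1,1).

The boundary map ∂_3: C_3 → C_2 sends each 3-simplex σ to the alternating sum Σ_i (−1)^i (σ with its i-th vertex removed). For instance
  ∂acei = cei − aei + aci − ace.
The resulting 7×1 matrix has rank 1, and its Smith normal form has invariant factors (1).

Now H_k = ker ∂_k / im ∂_{k+1}, so:

  H_1: rank ker ∂_1 − rank ∂_2 = (14 − 7) − 6 = 1, and the invariant factors of ∂_2 are all 1, so H_1 ≅ Z.

H_1 ≅ Z.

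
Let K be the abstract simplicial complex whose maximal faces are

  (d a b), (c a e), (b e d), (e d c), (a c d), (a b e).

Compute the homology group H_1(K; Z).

Order the vertices as a < b < c < d < e. Listing each simplex with vertices in this order, K has dimension 2 with simplices:

  0-simplices (5): a, b, c, d, e
  1-simplices (9): ab, ac, ad, ae, bd, be, cd, ce, de
  2-simplices (6): abd, abe, acd, ace, bde, cde

Hence C_0 ≅ Z^5, C_1 ≅ Z^9, C_2 ≅ Z^6.

Boundary ∂_1: C_1 → C_0 maps an edge to its endpoints' difference, ∂[p,q] = q − p. For instance
  ∂ac = c − a.
The 5×9 boundary matrix has rank 4 and Smith normal form diag(1,1,1,1).

∂_2: C_2 → C_1 acts by ∂[p,q,r] = [q,r] − [p,r] + [p,q]. For instance
  ∂cde = de − ce + cd,
  ∂abe = be − ae + ab.
This gives a 9×6 integer matrix of rank 5; reducing to Smith normal form yields diagonal entries (1,1,1,1,1).

Now H_k = ker ∂_k / im ∂_{k+1}, so:

  H_1: rank ker ∂_1 − rank ∂_2 = (9 − 4) − 5 = 0, and the invariant factors of ∂_2 are all 1, so H_1 = 0.

H_1 ≅ 0.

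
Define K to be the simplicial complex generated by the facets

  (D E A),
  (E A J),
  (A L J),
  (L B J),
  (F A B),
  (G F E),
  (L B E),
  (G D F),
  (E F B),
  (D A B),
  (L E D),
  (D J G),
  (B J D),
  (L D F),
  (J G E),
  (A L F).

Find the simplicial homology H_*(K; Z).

Fix the vertex order A < B < D < E < F < G < J < L and write every simplex with vertices in increasing order. Then dim K = 2 and the simplices of K are:

  0-simplices (8): A, B, D, E, F, G, J, L
  1-simplices (24): AB, AD, AE, AF, AJ, AL, BD, BE, BF, BJ, BL, DE, DF, DG, DJ, DL, EF, EG, EJ, EL, FG, FL, GJ, JL
  2-simplices (16): ABD, ABF, ADE, AEJ, AFL, AJL, BDJ, BEF, BEL, BJL, DEL, DFG, DFL, DGJ, EFG, EGJ

giving chain groups C_0 ≅ Z^8, C_1 ≅ Z^24, C_2 ≅ Z^16.

Boundary ∂_1: C_1 → C_0 maps an edge to its endpoints' difference, ∂[p,q] = q − p. For instance
  ∂BL = L − B.
The resulting 8×24 matrix has rank 7, and its Smith normal form has invariant factors (1,1,1,1,1,1,1).

Boundary ∂_2: C_2 → C_1 maps a triangle to the signed sum of its edges. For instance
  ∂DEL = EL − DL + DE,
  ∂AJL = JL − AL + AJ.
This gives a 24×16 integer matrix of rank 15; reducing to Smith normal form yields diagonal entries (1,1,1,1,1,1,1,1,1,1,1,1,1,1,1).

From H_k ≅ ker(∂_k) / im(∂_{k+1}) we obtain:

  H_0: rank C_0 − rank ∂_1 = 8 − 7 = 1, and the invariant factors of ∂_1 are all 1, so H_0 = Z.
  H_1: rank ker ∂_1 − rank ∂_2 = (24 − 7) − 15 = 2, and the invariant factors of ∂_2 are all 1, so H_1 = Z^2.
  H_2: rank ker ∂_2 − rank ∂_3 = (16 − 15) − 0 = 1, and there is no ∂_3, so H_2 = Z.

As a check, the Euler characteristic is 8 − 24 + 16 = 0, which agrees with 1 − 2 + 1 = 0.

H_0 = Z,  H_1 = Z^2,  H_2 = Z.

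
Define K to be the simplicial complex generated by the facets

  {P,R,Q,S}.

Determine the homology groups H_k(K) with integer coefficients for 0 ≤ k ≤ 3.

Order the vertices as P < Q < R < S. Listing each simplex with vertices in this order, K has dimension 3 with simplices:

  0-simplices (4): P, Q, R, S
  1-simplices (6): PQ, PR, PS, QR, QS, RS
  2-simplices (4): PQR, PQS, PRS, QRS
  3-simplices (1): PQRS

Hence C_0 ≅ Z^4, C_1 ≅ Z^6, C_2 ≅ Z^4, C_3 ≅ Z^1.

Boundary ∂_1: C_1 → C_0 maps an edge to its endpoints' difference, ∂[p,q] = q − p.
As a 4×6 matrix over Z this has rank 3, with invariant factors (1,1,1).

The boundary map ∂_2: C_2 → C_1 acts by ∂[p,q,r] = [q,r] − [p,r] + [p,q]. For instance
  ∂QRS = RS − QS + QR,
  ∂PRS = RS − PS + PR.
The 6×4 boundary matrix has rank 3 and Smith normal form diag(1,1,1).

The boundary map ∂_3: C_3 → C_2 sends each 3-simplex σ to the alternating sum Σ_i (−1)^i (σ with its i-th vertex removed). For instance
  ∂PQRS = QRS − PRS + PQS − PQR.
The 4×1 boundary matrix has rank 1 and Smith normal form diag(1).

Now H_k = ker ∂_k / im ∂_{k+1}, so:

  H_0: rank C_0 − rank ∂_1 = 4 − 3 = 1, and the invariant factors of ∂_1 are all 1, so H_0 ≅ Z.
  H_1: rank ker ∂_1 − rank ∂_2 = (6 − 3) − 3 = 0, and the invariant factors of ∂_2 are all 1, so H_1 ≅ 0.
  H_2: rank ker ∂_2 − rank ∂_3 = (4 − 3) − 1 = 0, and the invariant factors of ∂_3 are all 1, so H_2 ≅ 0.
  H_3: rank ker ∂_3 − rank ∂_4 = (1 − 1) − 0 = 0, and there is no ∂_4, so H_3 ≅ 0.

H_0 = Z,  H_1 = 0,  H_2 = 0,  H_3 = 0.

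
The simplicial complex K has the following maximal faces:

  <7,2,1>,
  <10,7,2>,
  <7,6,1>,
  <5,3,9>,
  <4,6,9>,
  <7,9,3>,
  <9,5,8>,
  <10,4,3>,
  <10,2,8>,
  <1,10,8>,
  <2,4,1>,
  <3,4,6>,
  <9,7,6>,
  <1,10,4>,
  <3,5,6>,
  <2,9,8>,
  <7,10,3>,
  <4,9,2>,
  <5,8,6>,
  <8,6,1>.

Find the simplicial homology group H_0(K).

Fix the vertex order 1 < 2 < 3 < 4 < 5 < 6 < 7 < 8 < 9 < 10 and write every simplex with vertices in increasing order. Then dim K = 2 and the simplices of K are:

  0-simplices (10): [1], [2], [3], [4], [5], [6], [7], [8], [9], [10]
  1-simplices (30): (30 of them)
  2-simplices (20): (20 of them)

Hence C_0 ≅ Z^10, C_1 ≅ Z^30, C_2 ≅ Z^20.

∂_1: C_1 → C_0 sends each edge [p,q] (with p < q) to q − p.
This gives a 10×30 integer matrix of rank 9; reducing to Smith normal form yields diagonal entries (1,1,1,1,1,1,1,1,1).

The boundary map ∂_2: C_2 → C_1 acts by ∂[p,q,r] = [q,r] − [p,r] + [p,q]. For instance
  ∂[2,4,9] = [4,9] − [2,9] + [2,4],
  ∂[2,8,10] = [8,10] − [2,10] + [2,8].
As a 30×20 matrix over Z this has rank 20, with invariant factors (1,1,1,1,1,1,1,1,1,1,1,1,1,1,1,1,1,1,1,2).

Now H_k = ker ∂_k / im ∂_{k+1}, so:

  H_0: rank C_0 − rank ∂_1 = 10 − 9 = 1, and the invariant factors of ∂_1 are all 1, so H_0 ≅ Z.

(K is a triangulation of the Klein bottle.)

H_0 = Z.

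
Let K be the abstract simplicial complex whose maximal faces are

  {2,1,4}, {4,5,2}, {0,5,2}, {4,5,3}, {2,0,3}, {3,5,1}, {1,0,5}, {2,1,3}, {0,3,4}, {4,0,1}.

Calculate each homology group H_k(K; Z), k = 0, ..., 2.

Take the total order 0 < 1 < 2 < 3 < 4 < 5 on the vertex set. Then K (dimension 2) consists of the simplices:

  0-simplices (6): [0], [1], [2], [3], [4], [5]
  1-simplices (15): [0,1], [0,2], [0,3], [0,4], [0,5], [1,2], [1,3], [1,4], [1,5], [2,3], [2,4], [2,5], [3,4], [3,5], [4,5]
  2-simplices (10): [0,1,4], [0,1,5], [0,2,3], [0,2,5], [0,3,4], [1,2,3], [1,2,4], [1,3,5], [2,4,5], [3,4,5]

so the chain groups are C_0 ≅ Z^6, C_1 ≅ Z^15, C_2 ≅ Z^10.

The boundary map ∂_1: C_1 → C_0 sends each edge [p,q] (with p < q) to q − p. For instance
  ∂[1,4] = [4] − [1].
As a 6×15 matrix over Z this has rank 5, with invariant factors (1,1,1,1,1).

Boundary ∂_2: C_2 → C_1 sends each 2-simplex [p,q,r] to [q,r] − [p,r] + [p,q]. For instance
  ∂[0,2,3] = [2,3] − [0,3] + [0,2],
  ∂[0,3,4] = [3,4] − [0,4] + [0,3].
The 15×10 boundary matrix has rank 10 and Smith normal form diag(1,1,1,1,1,1,1,1,1,2).

Computing H_k = (kernel of ∂_k) / (image of ∂_{k+1}):

  H_0: rank C_0 − rank ∂_1 = 6 − 5 = 1, and the invariant factors of ∂_1 are all 1, so H_0 ≅ Z.
  H_1: rank ker ∂_1 − rank ∂_2 = (15 − 5) − 10 = 0, and ∂_2 has invariant factor 2 > 1, so H_1 ≅ Z/2Z.
  H_2: rank ker ∂_2 − rank ∂_3 = (10 − 10) − 0 = 0, and there is no ∂_3, so H_2 ≅ 0.

H_0 = Z,  H_1 = Z/2Z,  H_2 = 0.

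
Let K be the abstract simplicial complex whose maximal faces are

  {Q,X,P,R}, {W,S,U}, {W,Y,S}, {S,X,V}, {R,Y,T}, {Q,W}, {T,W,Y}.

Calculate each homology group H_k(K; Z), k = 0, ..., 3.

We work with the vertex ordering P < Q < R < S < T < U < V < W < X < Y. The simplices of K, each written with vertices in increasing order, are:

  0-simplices (10): P, Q, R, S, T, U, V, W, X, Y
  1-simplices (19): PQ, PR, PX, QR, QW, QX, RT, RX, RY, SU, SV, SW, SX, SY, TW, TY, UW, VX, WY
  2-simplices (9): PQR, PQX, PRX, QRX, RTY, SUW, SVX, SWY, TWY
  3-simplices (1): PQRX

giving chain groups C_0 ≅ Z^10, C_1 ≅ Z^19, C_2 ≅ Z^9, C_3 ≅ Z^1.

∂_1: C_1 → C_0 maps an edge to its endpoints' difference, ∂[p,q] = q − p.
This gives a 10×19 integer matrix of rank 9; reducing to Smith normal form yields diagonal entries (1,1,1,1,1,1,1,1,1).

Boundary ∂_2: C_2 → C_1 acts by ∂[p,q,r] = [q,r] − [p,r] + [p,q]. For instance
  ∂TWY = WY − TY + TW,
  ∂SVX = VX − SX + SV.
The 19×9 boundary matrix has rank 8 and Smith normal form diag(1,1,1,1,1,1,1,1).

∂_3: C_3 → C_2 sends each 3-simplex σ to the alternating sum Σ_i (−1)^i (σ with its i-th vertex removed). For instance
  ∂PQRX = QRX − PRX + PQX − PQR.
As a 9×1 matrix over Z this has rank 1, with invariant factors (1).

Now H_k = ker ∂_k / im ∂_{k+1}, so:

  H_0: rank C_0 − rank ∂_1 = 10 − 9 = 1, and the invariant factors of ∂_1 are all 1, so H_0 = Z.
  H_1: rank ker ∂_1 − rank ∂_2 = (19 − 9) − 8 = 2, and the invariant factors of ∂_2 are all 1, so H_1 = Z^2.
  H_2: rank ker ∂_2 − rank ∂_3 = (9 − 8) − 1 = 0, and the invariant factors of ∂_3 are all 1, so H_2 = 0.
  H_3: rank ker ∂_3 − rank ∂_4 = (1 − 1) − 0 = 0, and there is no ∂_4, so H_3 = 0.

H_0 ≅ Z,  H_1 ≅ Z^2,  H_2 = 0,  H_3 = 0.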